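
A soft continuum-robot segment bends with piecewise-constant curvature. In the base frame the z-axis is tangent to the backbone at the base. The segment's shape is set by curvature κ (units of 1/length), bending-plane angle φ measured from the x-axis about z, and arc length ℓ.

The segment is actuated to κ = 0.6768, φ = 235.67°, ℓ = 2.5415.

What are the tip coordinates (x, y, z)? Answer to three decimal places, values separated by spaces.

θ = κ·ℓ = 0.6768 × 2.5415 = 1.72009 rad
ρ = (1 − cos θ)/κ = (1 − -0.14874)/0.6768 = 1.69731
z = sin θ / κ = 0.98888/0.6768 = 1.46111
x = ρ cos φ = 1.69731 × cos(235.67°) = -0.95721
y = ρ sin φ = 1.69731 × sin(235.67°) = -1.40164

-0.957 -1.402 1.461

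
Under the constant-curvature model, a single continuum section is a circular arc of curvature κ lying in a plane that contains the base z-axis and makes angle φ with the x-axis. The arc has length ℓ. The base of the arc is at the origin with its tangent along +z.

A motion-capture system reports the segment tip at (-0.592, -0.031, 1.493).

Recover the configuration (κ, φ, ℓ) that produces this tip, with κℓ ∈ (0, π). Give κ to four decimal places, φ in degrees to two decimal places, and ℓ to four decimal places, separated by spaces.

0.4595 183.00 1.6453

ρ = √(x²+y²) = √(-0.592² + -0.031²) = 0.59281
φ = atan2(y, x) mod 360° = atan2(-0.031, -0.592) = 182.9975°
|p|² = ρ² + z² = 0.59281² + 1.493² = 2.58047
κ = 2ρ / |p|² = 2×0.59281 / 2.58047 = 0.45946
θ = 2·atan2(ρ, z) = 2·atan2(0.59281, 1.493) = 0.75594 rad
ℓ = θ/κ = 0.75594/0.45946 = 1.64528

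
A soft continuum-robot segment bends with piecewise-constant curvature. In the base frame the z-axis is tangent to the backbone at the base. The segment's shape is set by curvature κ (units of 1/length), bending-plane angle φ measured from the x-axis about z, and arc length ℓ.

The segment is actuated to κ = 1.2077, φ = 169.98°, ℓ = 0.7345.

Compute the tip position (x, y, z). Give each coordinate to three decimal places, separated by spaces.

-0.300 0.053 0.642

θ = κ·ℓ = 1.2077 × 0.7345 = 0.88706 rad
ρ = (1 − cos θ)/κ = (1 − 0.63170)/1.2077 = 0.30496
z = sin θ / κ = 0.77522/1.2077 = 0.64189
x = ρ cos φ = 0.30496 × cos(169.98°) = -0.30031
y = ρ sin φ = 0.30496 × sin(169.98°) = 0.05306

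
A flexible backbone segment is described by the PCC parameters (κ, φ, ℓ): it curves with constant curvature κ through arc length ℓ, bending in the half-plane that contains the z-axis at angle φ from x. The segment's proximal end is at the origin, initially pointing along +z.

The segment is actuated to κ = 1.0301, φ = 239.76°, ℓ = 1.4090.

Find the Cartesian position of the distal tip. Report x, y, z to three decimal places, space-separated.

θ = κ·ℓ = 1.0301 × 1.4090 = 1.45141 rad
ρ = (1 − cos θ)/κ = (1 − 0.11910)/1.0301 = 0.85516
z = sin θ / κ = 0.99288/1.0301 = 0.96387
x = ρ cos φ = 0.85516 × cos(239.76°) = -0.43068
y = ρ sin φ = 0.85516 × sin(239.76°) = -0.73879

-0.431 -0.739 0.964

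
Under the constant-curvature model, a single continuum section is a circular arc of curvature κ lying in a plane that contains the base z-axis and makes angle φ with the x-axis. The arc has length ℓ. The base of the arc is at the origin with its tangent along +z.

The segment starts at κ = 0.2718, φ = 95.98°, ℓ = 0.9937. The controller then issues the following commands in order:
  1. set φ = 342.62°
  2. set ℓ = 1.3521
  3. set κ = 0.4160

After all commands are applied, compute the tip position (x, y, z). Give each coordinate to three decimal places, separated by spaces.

0.353 -0.111 1.282

initial: κ=0.2718, φ=95.98°, ℓ=0.9937
cmd 1: set φ=342.62° → (κ,φ,ℓ)=(0.2718,342.62°,0.9937) → tip=(0.1273,-0.0398,0.9817)
cmd 2: set ℓ=1.3521 → (κ,φ,ℓ)=(0.2718,342.62°,1.3521) → tip=(0.2344,-0.0734,1.3219)
cmd 3: set κ=0.4160 → (κ,φ,ℓ)=(0.4160,342.62°,1.3521) → tip=(0.3534,-0.1106,1.2819)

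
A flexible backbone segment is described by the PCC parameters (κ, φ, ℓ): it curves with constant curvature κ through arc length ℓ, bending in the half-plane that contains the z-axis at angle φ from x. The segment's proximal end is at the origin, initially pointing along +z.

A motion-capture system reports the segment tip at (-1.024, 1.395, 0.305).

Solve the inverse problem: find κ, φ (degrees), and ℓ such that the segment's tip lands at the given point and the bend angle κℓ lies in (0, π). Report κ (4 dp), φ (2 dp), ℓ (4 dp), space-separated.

ρ = √(x²+y²) = √(-1.024² + 1.395²) = 1.73049
φ = atan2(y, x) mod 360° = atan2(1.395, -1.024) = 126.2805°
|p|² = ρ² + z² = 1.73049² + 0.305² = 3.08763
κ = 2ρ / |p|² = 2×1.73049 / 3.08763 = 1.12092
θ = 2·atan2(ρ, z) = 2·atan2(1.73049, 0.305) = 2.79268 rad
ℓ = θ/κ = 2.79268/1.12092 = 2.49141

1.1209 126.28 2.4914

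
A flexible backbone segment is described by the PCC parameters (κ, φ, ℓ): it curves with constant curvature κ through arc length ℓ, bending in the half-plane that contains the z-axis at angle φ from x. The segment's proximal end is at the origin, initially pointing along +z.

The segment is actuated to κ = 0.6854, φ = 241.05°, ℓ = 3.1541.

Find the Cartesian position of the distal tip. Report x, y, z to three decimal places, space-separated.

-1.100 -1.988 1.212

θ = κ·ℓ = 0.6854 × 3.1541 = 2.16182 rad
ρ = (1 − cos θ)/κ = (1 − -0.55721)/0.6854 = 2.27197
z = sin θ / κ = 0.83037/0.6854 = 1.21151
x = ρ cos φ = 2.27197 × cos(241.05°) = -1.09974
y = ρ sin φ = 2.27197 × sin(241.05°) = -1.98807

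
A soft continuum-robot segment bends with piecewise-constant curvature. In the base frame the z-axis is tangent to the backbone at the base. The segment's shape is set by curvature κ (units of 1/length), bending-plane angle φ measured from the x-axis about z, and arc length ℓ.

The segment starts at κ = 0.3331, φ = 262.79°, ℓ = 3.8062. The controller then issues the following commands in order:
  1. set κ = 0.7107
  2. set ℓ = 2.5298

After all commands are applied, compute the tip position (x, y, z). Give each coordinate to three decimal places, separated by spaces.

initial: κ=0.3331, φ=262.79°, ℓ=3.8062
cmd 1: set κ=0.7107 → (κ,φ,ℓ)=(0.7107,262.79°,3.8062) → tip=(-0.3366,-2.6610,0.5949)
cmd 2: set ℓ=2.5298 → (κ,φ,ℓ)=(0.7107,262.79°,2.5298) → tip=(-0.2164,-1.7103,1.3709)

-0.216 -1.710 1.371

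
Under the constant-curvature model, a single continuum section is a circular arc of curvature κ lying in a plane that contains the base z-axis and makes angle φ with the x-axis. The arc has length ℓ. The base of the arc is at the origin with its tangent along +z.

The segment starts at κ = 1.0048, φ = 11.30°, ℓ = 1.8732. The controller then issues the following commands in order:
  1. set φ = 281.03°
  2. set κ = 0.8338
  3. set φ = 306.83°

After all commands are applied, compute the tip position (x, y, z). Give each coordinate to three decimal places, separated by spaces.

initial: κ=1.0048, φ=11.30°, ℓ=1.8732
cmd 1: set φ=281.03° → (κ,φ,ℓ)=(1.0048,281.03°,1.8732) → tip=(0.2487,-1.2761,0.9474)
cmd 2: set κ=0.8338 → (κ,φ,ℓ)=(0.8338,281.03°,1.8732) → tip=(0.2274,-1.1667,1.1993)
cmd 3: set φ=306.83° → (κ,φ,ℓ)=(0.8338,306.83°,1.8732) → tip=(0.7125,-0.9514,1.1993)

0.713 -0.951 1.199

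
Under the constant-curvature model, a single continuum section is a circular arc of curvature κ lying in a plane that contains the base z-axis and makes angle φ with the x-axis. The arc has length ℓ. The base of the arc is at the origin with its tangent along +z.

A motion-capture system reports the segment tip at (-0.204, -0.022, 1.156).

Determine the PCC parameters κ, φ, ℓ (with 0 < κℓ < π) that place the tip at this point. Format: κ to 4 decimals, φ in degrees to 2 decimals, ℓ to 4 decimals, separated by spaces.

ρ = √(x²+y²) = √(-0.204² + -0.022²) = 0.20518
φ = atan2(y, x) mod 360° = atan2(-0.022, -0.204) = 186.1552°
|p|² = ρ² + z² = 0.20518² + 1.156² = 1.37844
κ = 2ρ / |p|² = 2×0.20518 / 1.37844 = 0.29770
θ = 2·atan2(ρ, z) = 2·atan2(0.20518, 1.156) = 0.35133 rad
ℓ = θ/κ = 0.35133/0.29770 = 1.18013

0.2977 186.16 1.1801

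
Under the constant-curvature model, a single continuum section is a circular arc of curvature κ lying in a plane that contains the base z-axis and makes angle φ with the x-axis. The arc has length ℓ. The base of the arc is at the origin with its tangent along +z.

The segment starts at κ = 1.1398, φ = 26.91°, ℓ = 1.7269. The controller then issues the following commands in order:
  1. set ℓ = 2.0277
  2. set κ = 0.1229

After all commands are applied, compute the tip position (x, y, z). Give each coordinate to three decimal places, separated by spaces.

initial: κ=1.1398, φ=26.91°, ℓ=1.7269
cmd 1: set ℓ=2.0277 → (κ,φ,ℓ)=(1.1398,26.91°,2.0277) → tip=(1.3101,0.6649,0.6477)
cmd 2: set κ=0.1229 → (κ,φ,ℓ)=(0.1229,26.91°,2.0277) → tip=(0.2241,0.1138,2.0068)

0.224 0.114 2.007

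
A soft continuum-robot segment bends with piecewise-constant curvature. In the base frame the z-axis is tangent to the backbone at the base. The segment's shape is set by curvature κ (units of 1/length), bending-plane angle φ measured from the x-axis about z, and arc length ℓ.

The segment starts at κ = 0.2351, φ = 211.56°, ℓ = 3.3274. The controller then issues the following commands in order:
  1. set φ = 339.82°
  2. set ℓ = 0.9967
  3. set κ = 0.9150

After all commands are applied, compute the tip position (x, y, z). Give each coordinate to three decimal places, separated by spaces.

initial: κ=0.2351, φ=211.56°, ℓ=3.3274
cmd 1: set φ=339.82° → (κ,φ,ℓ)=(0.2351,339.82°,3.3274) → tip=(1.1605,-0.4265,2.9983)
cmd 2: set ℓ=0.9967 → (κ,φ,ℓ)=(0.2351,339.82°,0.9967) → tip=(0.1091,-0.0401,0.9876)
cmd 3: set κ=0.9150 → (κ,φ,ℓ)=(0.9150,339.82°,0.9967) → tip=(0.3978,-0.1462,0.8642)

0.398 -0.146 0.864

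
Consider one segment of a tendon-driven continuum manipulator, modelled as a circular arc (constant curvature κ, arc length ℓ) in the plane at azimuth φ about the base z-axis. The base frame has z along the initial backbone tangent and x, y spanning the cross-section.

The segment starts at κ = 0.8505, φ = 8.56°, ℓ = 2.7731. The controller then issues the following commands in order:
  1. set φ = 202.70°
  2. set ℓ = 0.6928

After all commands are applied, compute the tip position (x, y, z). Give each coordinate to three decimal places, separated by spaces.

-0.183 -0.077 0.653

initial: κ=0.8505, φ=8.56°, ℓ=2.7731
cmd 1: set φ=202.70° → (κ,φ,ℓ)=(0.8505,202.70°,2.7731) → tip=(-1.8535,-0.7753,0.8295)
cmd 2: set ℓ=0.6928 → (κ,φ,ℓ)=(0.8505,202.70°,0.6928) → tip=(-0.1829,-0.0765,0.6534)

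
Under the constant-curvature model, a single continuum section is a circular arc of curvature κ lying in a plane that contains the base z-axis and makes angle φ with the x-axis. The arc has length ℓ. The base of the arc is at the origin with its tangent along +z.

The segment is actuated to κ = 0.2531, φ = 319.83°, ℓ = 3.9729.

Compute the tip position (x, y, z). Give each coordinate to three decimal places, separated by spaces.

θ = κ·ℓ = 0.2531 × 3.9729 = 1.00554 rad
ρ = (1 − cos θ)/κ = (1 − 0.53563)/0.2531 = 1.83472
z = sin θ / κ = 0.84445/0.2531 = 3.33644
x = ρ cos φ = 1.83472 × cos(319.83°) = 1.40197
y = ρ sin φ = 1.83472 × sin(319.83°) = -1.18350

1.402 -1.184 3.336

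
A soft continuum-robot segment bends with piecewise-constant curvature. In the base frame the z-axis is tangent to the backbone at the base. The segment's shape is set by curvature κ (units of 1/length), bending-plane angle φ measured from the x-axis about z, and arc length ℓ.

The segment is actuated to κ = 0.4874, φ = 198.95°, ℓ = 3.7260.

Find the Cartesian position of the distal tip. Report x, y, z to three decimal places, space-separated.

θ = κ·ℓ = 0.4874 × 3.7260 = 1.81605 rad
ρ = (1 − cos θ)/κ = (1 − -0.24280)/0.4874 = 2.54987
z = sin θ / κ = 0.97008/0.4874 = 1.99031
x = ρ cos φ = 2.54987 × cos(198.95°) = -2.41167
y = ρ sin φ = 2.54987 × sin(198.95°) = -0.82805

-2.412 -0.828 1.990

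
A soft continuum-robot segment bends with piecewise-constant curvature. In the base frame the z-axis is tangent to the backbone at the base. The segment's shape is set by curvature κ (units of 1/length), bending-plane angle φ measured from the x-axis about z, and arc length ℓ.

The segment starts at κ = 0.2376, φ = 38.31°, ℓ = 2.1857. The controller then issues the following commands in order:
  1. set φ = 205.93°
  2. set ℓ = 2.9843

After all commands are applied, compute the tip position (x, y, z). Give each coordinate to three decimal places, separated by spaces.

-0.912 -0.444 2.740

initial: κ=0.2376, φ=38.31°, ℓ=2.1857
cmd 1: set φ=205.93° → (κ,φ,ℓ)=(0.2376,205.93°,2.1857) → tip=(-0.4990,-0.2426,2.0888)
cmd 2: set ℓ=2.9843 → (κ,φ,ℓ)=(0.2376,205.93°,2.9843) → tip=(-0.9123,-0.4436,2.7404)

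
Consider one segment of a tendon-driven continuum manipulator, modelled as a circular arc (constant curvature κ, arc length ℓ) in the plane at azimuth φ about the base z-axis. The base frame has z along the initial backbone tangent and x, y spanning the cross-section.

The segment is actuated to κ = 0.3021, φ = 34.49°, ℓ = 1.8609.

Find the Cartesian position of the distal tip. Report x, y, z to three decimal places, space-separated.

θ = κ·ℓ = 0.3021 × 1.8609 = 0.56218 rad
ρ = (1 − cos θ)/κ = (1 − 0.84610)/0.3021 = 0.50945
z = sin θ / κ = 0.53303/0.3021 = 1.76442
x = ρ cos φ = 0.50945 × cos(34.49°) = 0.41990
y = ρ sin φ = 0.50945 × sin(34.49°) = 0.28848

0.420 0.288 1.764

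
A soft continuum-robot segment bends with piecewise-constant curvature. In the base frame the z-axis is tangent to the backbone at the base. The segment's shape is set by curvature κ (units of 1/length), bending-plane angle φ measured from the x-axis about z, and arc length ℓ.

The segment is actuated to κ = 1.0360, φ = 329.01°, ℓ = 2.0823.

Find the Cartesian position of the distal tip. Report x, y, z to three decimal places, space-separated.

1.285 -0.772 0.804

θ = κ·ℓ = 1.0360 × 2.0823 = 2.15726 rad
ρ = (1 − cos θ)/κ = (1 − -0.55342)/1.0360 = 1.49944
z = sin θ / κ = 0.83290/1.0360 = 0.80396
x = ρ cos φ = 1.49944 × cos(329.01°) = 1.28541
y = ρ sin φ = 1.49944 × sin(329.01°) = -0.77205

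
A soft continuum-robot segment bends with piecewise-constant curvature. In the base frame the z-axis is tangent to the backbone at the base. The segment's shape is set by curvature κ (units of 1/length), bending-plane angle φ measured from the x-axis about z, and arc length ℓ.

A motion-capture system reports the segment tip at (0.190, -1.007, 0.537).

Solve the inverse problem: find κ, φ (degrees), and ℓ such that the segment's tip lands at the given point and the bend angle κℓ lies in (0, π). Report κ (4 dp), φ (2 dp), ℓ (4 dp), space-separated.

1.5312 280.68 1.4213

ρ = √(x²+y²) = √(0.190² + -1.007²) = 1.02477
φ = atan2(y, x) mod 360° = atan2(-1.007, 0.190) = 280.6849°
|p|² = ρ² + z² = 1.02477² + 0.537² = 1.33852
κ = 2ρ / |p|² = 2×1.02477 / 1.33852 = 1.53120
θ = 2·atan2(ρ, z) = 2·atan2(1.02477, 0.537) = 2.17623 rad
ℓ = θ/κ = 2.17623/1.53120 = 1.42126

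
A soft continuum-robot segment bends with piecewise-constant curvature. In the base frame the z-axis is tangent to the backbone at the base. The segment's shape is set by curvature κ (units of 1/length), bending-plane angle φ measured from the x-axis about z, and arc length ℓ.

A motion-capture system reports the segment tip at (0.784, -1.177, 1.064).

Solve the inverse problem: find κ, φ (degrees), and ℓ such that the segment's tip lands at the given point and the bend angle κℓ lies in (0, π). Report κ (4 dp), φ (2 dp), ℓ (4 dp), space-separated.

ρ = √(x²+y²) = √(0.784² + -1.177²) = 1.41421
φ = atan2(y, x) mod 360° = atan2(-1.177, 0.784) = 303.6676°
|p|² = ρ² + z² = 1.41421² + 1.064² = 3.13208
κ = 2ρ / |p|² = 2×1.41421 / 3.13208 = 0.90305
θ = 2·atan2(ρ, z) = 2·atan2(1.41421, 1.064) = 1.85157 rad
ℓ = θ/κ = 1.85157/0.90305 = 2.05036

0.9030 303.67 2.0504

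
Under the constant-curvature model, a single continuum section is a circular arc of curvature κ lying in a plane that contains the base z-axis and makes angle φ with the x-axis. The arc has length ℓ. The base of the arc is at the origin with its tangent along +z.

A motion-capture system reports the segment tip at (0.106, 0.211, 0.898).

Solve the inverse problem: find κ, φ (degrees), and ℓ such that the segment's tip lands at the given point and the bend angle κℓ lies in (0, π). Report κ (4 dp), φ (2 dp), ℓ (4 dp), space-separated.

ρ = √(x²+y²) = √(0.106² + 0.211²) = 0.23613
φ = atan2(y, x) mod 360° = atan2(0.211, 0.106) = 63.3264°
|p|² = ρ² + z² = 0.23613² + 0.898² = 0.86216
κ = 2ρ / |p|² = 2×0.23613 / 0.86216 = 0.54776
θ = 2·atan2(ρ, z) = 2·atan2(0.23613, 0.898) = 0.51426 rad
ℓ = θ/κ = 0.51426/0.54776 = 0.93884

0.5478 63.33 0.9388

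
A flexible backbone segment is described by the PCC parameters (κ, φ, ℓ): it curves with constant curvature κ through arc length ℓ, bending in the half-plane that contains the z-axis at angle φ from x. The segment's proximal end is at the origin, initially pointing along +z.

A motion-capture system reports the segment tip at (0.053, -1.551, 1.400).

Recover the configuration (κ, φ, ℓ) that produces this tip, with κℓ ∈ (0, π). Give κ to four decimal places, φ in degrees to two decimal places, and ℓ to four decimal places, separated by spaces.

ρ = √(x²+y²) = √(0.053² + -1.551²) = 1.55191
φ = atan2(y, x) mod 360° = atan2(-1.551, 0.053) = 271.9571°
|p|² = ρ² + z² = 1.55191² + 1.400² = 4.36841
κ = 2ρ / |p|² = 2×1.55191 / 4.36841 = 0.71051
θ = 2·atan2(ρ, z) = 2·atan2(1.55191, 1.400) = 1.67363 rad
ℓ = θ/κ = 1.67363/0.71051 = 2.35552

0.7105 271.96 2.3555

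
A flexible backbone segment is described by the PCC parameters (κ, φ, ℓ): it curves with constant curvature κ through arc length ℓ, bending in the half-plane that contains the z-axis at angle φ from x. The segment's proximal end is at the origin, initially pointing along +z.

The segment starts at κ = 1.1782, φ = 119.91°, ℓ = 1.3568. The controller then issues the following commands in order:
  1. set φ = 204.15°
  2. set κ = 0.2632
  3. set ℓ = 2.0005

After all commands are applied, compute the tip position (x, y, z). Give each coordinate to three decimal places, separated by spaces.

initial: κ=1.1782, φ=119.91°, ℓ=1.3568
cmd 1: set φ=204.15° → (κ,φ,ℓ)=(1.1782,204.15°,1.3568) → tip=(-0.7960,-0.3569,0.8484)
cmd 2: set κ=0.2632 → (κ,φ,ℓ)=(0.2632,204.15°,1.3568) → tip=(-0.2187,-0.0981,1.3281)
cmd 3: set ℓ=2.0005 → (κ,φ,ℓ)=(0.2632,204.15°,2.0005) → tip=(-0.4696,-0.2105,1.9093)

-0.470 -0.211 1.909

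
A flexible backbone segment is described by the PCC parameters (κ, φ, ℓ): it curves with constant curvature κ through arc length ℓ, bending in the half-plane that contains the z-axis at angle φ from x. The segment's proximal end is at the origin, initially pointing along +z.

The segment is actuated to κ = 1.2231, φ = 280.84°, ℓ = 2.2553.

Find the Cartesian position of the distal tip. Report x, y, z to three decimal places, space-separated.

0.296 -1.548 0.306

θ = κ·ℓ = 1.2231 × 2.2553 = 2.75846 rad
ρ = (1 − cos θ)/κ = (1 − -0.92750)/1.2231 = 1.57591
z = sin θ / κ = 0.37383/1.2231 = 0.30564
x = ρ cos φ = 1.57591 × cos(280.84°) = 0.29638
y = ρ sin φ = 1.57591 × sin(280.84°) = -1.54779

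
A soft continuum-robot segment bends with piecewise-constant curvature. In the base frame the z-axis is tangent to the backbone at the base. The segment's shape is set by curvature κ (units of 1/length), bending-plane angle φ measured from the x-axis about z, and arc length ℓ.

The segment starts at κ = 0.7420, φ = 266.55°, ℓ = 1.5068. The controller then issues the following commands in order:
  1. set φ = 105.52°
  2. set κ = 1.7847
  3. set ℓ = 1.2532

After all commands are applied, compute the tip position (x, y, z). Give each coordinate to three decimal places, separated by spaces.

initial: κ=0.7420, φ=266.55°, ℓ=1.5068
cmd 1: set φ=105.52° → (κ,φ,ℓ)=(0.7420,105.52°,1.5068) → tip=(-0.2029,0.7305,1.2119)
cmd 2: set κ=1.7847 → (κ,φ,ℓ)=(1.7847,105.52°,1.5068) → tip=(-0.2848,1.0255,0.2449)
cmd 3: set ℓ=1.2532 → (κ,φ,ℓ)=(1.7847,105.52°,1.2532) → tip=(-0.2425,0.8734,0.4407)

-0.243 0.873 0.441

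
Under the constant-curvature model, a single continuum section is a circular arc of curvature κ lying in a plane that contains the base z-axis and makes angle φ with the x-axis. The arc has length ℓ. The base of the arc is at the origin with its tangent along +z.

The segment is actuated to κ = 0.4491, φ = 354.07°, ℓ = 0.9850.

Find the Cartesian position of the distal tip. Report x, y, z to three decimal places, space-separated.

0.213 -0.022 0.953

θ = κ·ℓ = 0.4491 × 0.9850 = 0.44236 rad
ρ = (1 − cos θ)/κ = (1 − 0.90374)/0.4491 = 0.21433
z = sin θ / κ = 0.42808/0.4491 = 0.95319
x = ρ cos φ = 0.21433 × cos(354.07°) = 0.21319
y = ρ sin φ = 0.21433 × sin(354.07°) = -0.02214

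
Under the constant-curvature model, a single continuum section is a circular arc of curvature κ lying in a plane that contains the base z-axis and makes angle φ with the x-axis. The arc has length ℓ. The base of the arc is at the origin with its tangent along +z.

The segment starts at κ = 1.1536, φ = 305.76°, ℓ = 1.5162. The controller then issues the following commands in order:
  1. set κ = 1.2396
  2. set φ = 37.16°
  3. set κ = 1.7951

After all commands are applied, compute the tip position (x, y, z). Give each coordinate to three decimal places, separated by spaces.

0.849 0.644 0.227

initial: κ=1.1536, φ=305.76°, ℓ=1.5162
cmd 1: set κ=1.2396 → (κ,φ,ℓ)=(1.2396,305.76°,1.5162) → tip=(0.6147,-0.8535,0.7686)
cmd 2: set φ=37.16° → (κ,φ,ℓ)=(1.2396,37.16°,1.5162) → tip=(0.8382,0.6353,0.7686)
cmd 3: set κ=1.7951 → (κ,φ,ℓ)=(1.7951,37.16°,1.5162) → tip=(0.8494,0.6438,0.2271)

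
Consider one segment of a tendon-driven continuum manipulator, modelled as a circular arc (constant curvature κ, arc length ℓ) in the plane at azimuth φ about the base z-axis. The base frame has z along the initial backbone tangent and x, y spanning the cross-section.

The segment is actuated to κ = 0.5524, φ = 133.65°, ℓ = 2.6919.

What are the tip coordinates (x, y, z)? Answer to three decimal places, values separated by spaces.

-1.145 1.200 1.804

θ = κ·ℓ = 0.5524 × 2.6919 = 1.48701 rad
ρ = (1 − cos θ)/κ = (1 − 0.08369)/0.5524 = 1.65877
z = sin θ / κ = 0.99649/0.5524 = 1.80393
x = ρ cos φ = 1.65877 × cos(133.65°) = -1.14497
y = ρ sin φ = 1.65877 × sin(133.65°) = 1.20024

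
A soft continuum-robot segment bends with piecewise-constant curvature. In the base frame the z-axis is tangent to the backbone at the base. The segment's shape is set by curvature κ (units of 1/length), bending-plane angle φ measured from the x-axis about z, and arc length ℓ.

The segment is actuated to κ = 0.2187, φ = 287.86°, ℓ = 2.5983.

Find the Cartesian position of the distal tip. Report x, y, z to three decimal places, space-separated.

0.220 -0.684 2.461

θ = κ·ℓ = 0.2187 × 2.5983 = 0.56825 rad
ρ = (1 − cos θ)/κ = (1 − 0.84285)/0.2187 = 0.71859
z = sin θ / κ = 0.53816/0.2187 = 2.46071
x = ρ cos φ = 0.71859 × cos(287.86°) = 0.22039
y = ρ sin φ = 0.71859 × sin(287.86°) = -0.68396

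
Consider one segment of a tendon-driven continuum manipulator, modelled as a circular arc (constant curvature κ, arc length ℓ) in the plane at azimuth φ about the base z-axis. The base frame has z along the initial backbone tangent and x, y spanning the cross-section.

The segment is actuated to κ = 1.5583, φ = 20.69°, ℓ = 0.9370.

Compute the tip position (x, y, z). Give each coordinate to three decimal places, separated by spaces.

0.534 0.202 0.638

θ = κ·ℓ = 1.5583 × 0.9370 = 1.46013 rad
ρ = (1 − cos θ)/κ = (1 − 0.11044)/1.5583 = 0.57085
z = sin θ / κ = 0.99388/1.5583 = 0.63780
x = ρ cos φ = 0.57085 × cos(20.69°) = 0.53403
y = ρ sin φ = 0.57085 × sin(20.69°) = 0.20169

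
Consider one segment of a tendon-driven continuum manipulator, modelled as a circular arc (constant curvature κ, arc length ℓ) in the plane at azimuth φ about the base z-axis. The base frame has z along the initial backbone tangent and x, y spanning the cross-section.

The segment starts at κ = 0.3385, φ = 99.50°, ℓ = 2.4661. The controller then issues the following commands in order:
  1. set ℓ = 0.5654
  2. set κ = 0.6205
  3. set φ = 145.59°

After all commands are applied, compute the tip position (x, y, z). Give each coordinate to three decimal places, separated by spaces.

initial: κ=0.3385, φ=99.50°, ℓ=2.4661
cmd 1: set ℓ=0.5654 → (κ,φ,ℓ)=(0.3385,99.50°,0.5654) → tip=(-0.0089,0.0532,0.5620)
cmd 2: set κ=0.6205 → (κ,φ,ℓ)=(0.6205,99.50°,0.5654) → tip=(-0.0162,0.0968,0.5539)
cmd 3: set φ=145.59° → (κ,φ,ℓ)=(0.6205,145.59°,0.5654) → tip=(-0.0810,0.0555,0.5539)

-0.081 0.055 0.554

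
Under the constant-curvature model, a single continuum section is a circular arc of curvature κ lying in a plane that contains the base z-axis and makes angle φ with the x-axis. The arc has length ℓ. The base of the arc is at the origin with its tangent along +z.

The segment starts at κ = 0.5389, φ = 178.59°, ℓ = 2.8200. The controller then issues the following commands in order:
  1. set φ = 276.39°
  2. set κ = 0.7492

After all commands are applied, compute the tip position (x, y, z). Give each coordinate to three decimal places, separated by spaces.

initial: κ=0.5389, φ=178.59°, ℓ=2.8200
cmd 1: set φ=276.39° → (κ,φ,ℓ)=(0.5389,276.39°,2.8200) → tip=(0.1960,-1.7499,1.8532)
cmd 2: set κ=0.7492 → (κ,φ,ℓ)=(0.7492,276.39°,2.8200) → tip=(0.2252,-2.0107,1.1435)

0.225 -2.011 1.143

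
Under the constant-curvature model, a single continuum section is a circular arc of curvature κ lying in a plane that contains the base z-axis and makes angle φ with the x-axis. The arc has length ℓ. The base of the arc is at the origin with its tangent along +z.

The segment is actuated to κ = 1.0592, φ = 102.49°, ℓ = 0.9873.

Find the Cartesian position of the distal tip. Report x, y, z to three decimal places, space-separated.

θ = κ·ℓ = 1.0592 × 0.9873 = 1.04575 rad
ρ = (1 − cos θ)/κ = (1 − 0.50125)/1.0592 = 0.47087
z = sin θ / κ = 0.86530/1.0592 = 0.81694
x = ρ cos φ = 0.47087 × cos(102.49°) = -0.10183
y = ρ sin φ = 0.47087 × sin(102.49°) = 0.45973

-0.102 0.460 0.817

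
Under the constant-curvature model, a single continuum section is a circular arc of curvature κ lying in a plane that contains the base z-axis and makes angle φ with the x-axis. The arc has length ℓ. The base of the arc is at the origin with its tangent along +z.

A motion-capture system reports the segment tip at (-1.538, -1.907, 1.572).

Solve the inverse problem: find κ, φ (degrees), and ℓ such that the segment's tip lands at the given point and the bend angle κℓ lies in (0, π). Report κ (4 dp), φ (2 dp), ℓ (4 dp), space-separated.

0.5783 231.11 3.4597

ρ = √(x²+y²) = √(-1.538² + -1.907²) = 2.44992
φ = atan2(y, x) mod 360° = atan2(-1.907, -1.538) = 231.1137°
|p|² = ρ² + z² = 2.44992² + 1.572² = 8.47328
κ = 2ρ / |p|² = 2×2.44992 / 8.47328 = 0.57827
θ = 2·atan2(ρ, z) = 2·atan2(2.44992, 1.572) = 2.00062 rad
ℓ = θ/κ = 2.00062/0.57827 = 3.45967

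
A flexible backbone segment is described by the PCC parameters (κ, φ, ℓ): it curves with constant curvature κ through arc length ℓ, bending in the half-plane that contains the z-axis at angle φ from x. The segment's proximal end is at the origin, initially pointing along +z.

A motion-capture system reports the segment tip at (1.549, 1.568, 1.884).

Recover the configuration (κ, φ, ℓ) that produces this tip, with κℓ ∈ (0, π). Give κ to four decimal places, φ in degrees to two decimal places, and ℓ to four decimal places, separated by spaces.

ρ = √(x²+y²) = √(1.549² + 1.568²) = 2.20409
φ = atan2(y, x) mod 360° = atan2(1.568, 1.549) = 45.3492°
|p|² = ρ² + z² = 2.20409² + 1.884² = 8.40748
κ = 2ρ / |p|² = 2×2.20409 / 8.40748 = 0.52432
θ = 2·atan2(ρ, z) = 2·atan2(2.20409, 1.884) = 1.72708 rad
ℓ = θ/κ = 1.72708/0.52432 = 3.29395

0.5243 45.35 3.2940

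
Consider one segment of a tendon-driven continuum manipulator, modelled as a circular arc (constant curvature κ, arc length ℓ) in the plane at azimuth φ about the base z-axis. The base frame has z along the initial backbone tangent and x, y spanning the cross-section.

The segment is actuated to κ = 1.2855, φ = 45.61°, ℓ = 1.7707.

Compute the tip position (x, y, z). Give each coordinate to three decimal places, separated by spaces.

0.897 0.916 0.592

θ = κ·ℓ = 1.2855 × 1.7707 = 2.27623 rad
ρ = (1 − cos θ)/κ = (1 − -0.64837)/1.2855 = 1.28228
z = sin θ / κ = 0.76133/1.2855 = 0.59224
x = ρ cos φ = 1.28228 × cos(45.61°) = 0.89700
y = ρ sin φ = 1.28228 × sin(45.61°) = 0.91631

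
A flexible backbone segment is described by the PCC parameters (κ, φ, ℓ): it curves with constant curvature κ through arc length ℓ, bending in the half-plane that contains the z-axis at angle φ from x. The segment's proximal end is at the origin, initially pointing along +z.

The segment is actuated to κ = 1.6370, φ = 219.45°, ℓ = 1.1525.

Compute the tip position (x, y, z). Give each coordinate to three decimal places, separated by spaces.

θ = κ·ℓ = 1.6370 × 1.1525 = 1.88664 rad
ρ = (1 − cos θ)/κ = (1 − -0.31062)/1.6370 = 0.80062
z = sin θ / κ = 0.95053/1.6370 = 0.58066
x = ρ cos φ = 0.80062 × cos(219.45°) = -0.61823
y = ρ sin φ = 0.80062 × sin(219.45°) = -0.50872

-0.618 -0.509 0.581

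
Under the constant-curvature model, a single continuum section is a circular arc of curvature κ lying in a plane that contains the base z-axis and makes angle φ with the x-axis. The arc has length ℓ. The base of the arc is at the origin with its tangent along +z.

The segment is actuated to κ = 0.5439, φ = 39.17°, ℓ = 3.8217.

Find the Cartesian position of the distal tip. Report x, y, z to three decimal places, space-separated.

2.119 1.726 1.607

θ = κ·ℓ = 0.5439 × 3.8217 = 2.07862 rad
ρ = (1 − cos θ)/κ = (1 − -0.48628)/0.5439 = 2.73263
z = sin θ / κ = 0.87380/0.5439 = 1.60655
x = ρ cos φ = 2.73263 × cos(39.17°) = 2.11854
y = ρ sin φ = 2.73263 × sin(39.17°) = 1.72600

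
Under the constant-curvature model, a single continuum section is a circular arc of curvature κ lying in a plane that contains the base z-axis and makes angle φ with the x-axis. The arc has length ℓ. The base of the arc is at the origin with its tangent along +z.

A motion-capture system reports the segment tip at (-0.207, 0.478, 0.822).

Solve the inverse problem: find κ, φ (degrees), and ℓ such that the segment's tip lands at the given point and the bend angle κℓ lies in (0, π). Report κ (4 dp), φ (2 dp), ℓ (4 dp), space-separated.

ρ = √(x²+y²) = √(-0.207² + 0.478²) = 0.52090
φ = atan2(y, x) mod 360° = atan2(0.478, -0.207) = 113.4152°
|p|² = ρ² + z² = 0.52090² + 0.822² = 0.94702
κ = 2ρ / |p|² = 2×0.52090 / 0.94702 = 1.10008
θ = 2·atan2(ρ, z) = 2·atan2(0.52090, 0.822) = 1.12965 rad
ℓ = θ/κ = 1.12965/1.10008 = 1.02688

1.1001 113.42 1.0269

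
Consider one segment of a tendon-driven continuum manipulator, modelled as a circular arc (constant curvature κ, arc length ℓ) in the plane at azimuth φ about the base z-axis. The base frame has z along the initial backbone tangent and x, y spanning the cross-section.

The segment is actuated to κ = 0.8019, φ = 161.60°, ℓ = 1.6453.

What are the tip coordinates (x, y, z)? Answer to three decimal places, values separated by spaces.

-0.889 0.296 1.208

θ = κ·ℓ = 0.8019 × 1.6453 = 1.31937 rad
ρ = (1 − cos θ)/κ = (1 − 0.24879)/0.8019 = 0.93679
z = sin θ / κ = 0.96856/0.8019 = 1.20783
x = ρ cos φ = 0.93679 × cos(161.60°) = -0.88890
y = ρ sin φ = 0.93679 × sin(161.60°) = 0.29570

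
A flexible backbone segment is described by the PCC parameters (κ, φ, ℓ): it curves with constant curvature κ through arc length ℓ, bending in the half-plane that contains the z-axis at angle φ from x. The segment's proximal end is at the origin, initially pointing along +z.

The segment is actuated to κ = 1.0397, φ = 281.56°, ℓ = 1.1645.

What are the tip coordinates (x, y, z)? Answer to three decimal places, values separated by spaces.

0.125 -0.610 0.900

θ = κ·ℓ = 1.0397 × 1.1645 = 1.21073 rad
ρ = (1 − cos θ)/κ = (1 − 0.35234)/1.0397 = 0.62293
z = sin θ / κ = 0.93587/1.0397 = 0.90014
x = ρ cos φ = 0.62293 × cos(281.56°) = 0.12483
y = ρ sin φ = 0.62293 × sin(281.56°) = -0.61030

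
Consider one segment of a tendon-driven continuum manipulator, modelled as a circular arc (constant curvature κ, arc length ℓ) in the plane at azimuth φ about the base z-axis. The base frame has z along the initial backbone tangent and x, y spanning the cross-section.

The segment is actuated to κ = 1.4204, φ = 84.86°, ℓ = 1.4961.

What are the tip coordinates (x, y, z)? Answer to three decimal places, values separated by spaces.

θ = κ·ℓ = 1.4204 × 1.4961 = 2.12506 rad
ρ = (1 − cos θ)/κ = (1 − -0.52632)/1.4204 = 1.07457
z = sin θ / κ = 0.85029/1.4204 = 0.59863
x = ρ cos φ = 1.07457 × cos(84.86°) = 0.09627
y = ρ sin φ = 1.07457 × sin(84.86°) = 1.07025

0.096 1.070 0.599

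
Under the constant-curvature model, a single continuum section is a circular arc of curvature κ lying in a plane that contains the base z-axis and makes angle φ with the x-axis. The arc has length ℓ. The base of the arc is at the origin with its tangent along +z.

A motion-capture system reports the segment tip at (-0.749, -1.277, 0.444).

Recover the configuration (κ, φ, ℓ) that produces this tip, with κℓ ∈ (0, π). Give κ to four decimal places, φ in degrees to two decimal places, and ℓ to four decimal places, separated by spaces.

ρ = √(x²+y²) = √(-0.749² + -1.277²) = 1.48045
φ = atan2(y, x) mod 360° = atan2(-1.277, -0.749) = 239.6071°
|p|² = ρ² + z² = 1.48045² + 0.444² = 2.38887
κ = 2ρ / |p|² = 2×1.48045 / 2.38887 = 1.23946
θ = 2·atan2(ρ, z) = 2·atan2(1.48045, 0.444) = 2.55885 rad
ℓ = θ/κ = 2.55885/1.23946 = 2.06449

1.2395 239.61 2.0645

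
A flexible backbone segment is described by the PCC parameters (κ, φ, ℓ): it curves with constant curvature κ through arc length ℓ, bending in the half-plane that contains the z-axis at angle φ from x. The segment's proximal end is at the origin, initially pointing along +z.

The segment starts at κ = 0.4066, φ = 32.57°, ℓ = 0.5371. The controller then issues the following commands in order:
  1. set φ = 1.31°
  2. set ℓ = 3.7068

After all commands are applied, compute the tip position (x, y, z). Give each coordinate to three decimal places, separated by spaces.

2.302 0.053 2.454

initial: κ=0.4066, φ=32.57°, ℓ=0.5371
cmd 1: set φ=1.31° → (κ,φ,ℓ)=(0.4066,1.31°,0.5371) → tip=(0.0584,0.0013,0.5328)
cmd 2: set ℓ=3.7068 → (κ,φ,ℓ)=(0.4066,1.31°,3.7068) → tip=(2.3025,0.0527,2.4544)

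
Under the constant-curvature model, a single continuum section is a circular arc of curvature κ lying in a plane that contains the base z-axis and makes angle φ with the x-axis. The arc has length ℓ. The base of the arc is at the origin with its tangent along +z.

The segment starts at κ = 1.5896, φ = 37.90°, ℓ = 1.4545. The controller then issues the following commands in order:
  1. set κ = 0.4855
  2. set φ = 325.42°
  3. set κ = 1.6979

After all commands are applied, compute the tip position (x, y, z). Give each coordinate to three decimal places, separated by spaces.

0.864 -0.596 0.367

initial: κ=1.5896, φ=37.90°, ℓ=1.4545
cmd 1: set κ=0.4855 → (κ,φ,ℓ)=(0.4855,37.90°,1.4545) → tip=(0.3887,0.3026,1.3366)
cmd 2: set φ=325.42° → (κ,φ,ℓ)=(0.4855,325.42°,1.4545) → tip=(0.4055,-0.2796,1.3366)
cmd 3: set κ=1.6979 → (κ,φ,ℓ)=(1.6979,325.42°,1.4545) → tip=(0.8644,-0.5959,0.3667)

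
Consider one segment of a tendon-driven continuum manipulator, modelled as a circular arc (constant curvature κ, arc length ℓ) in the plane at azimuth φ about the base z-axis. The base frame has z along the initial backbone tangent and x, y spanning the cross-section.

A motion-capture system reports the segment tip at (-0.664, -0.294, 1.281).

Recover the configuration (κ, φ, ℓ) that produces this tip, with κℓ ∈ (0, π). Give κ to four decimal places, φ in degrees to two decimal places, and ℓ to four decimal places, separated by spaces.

ρ = √(x²+y²) = √(-0.664² + -0.294²) = 0.72618
φ = atan2(y, x) mod 360° = atan2(-0.294, -0.664) = 203.8824°
|p|² = ρ² + z² = 0.72618² + 1.281² = 2.16829
κ = 2ρ / |p|² = 2×0.72618 / 2.16829 = 0.66981
θ = 2·atan2(ρ, z) = 2·atan2(0.72618, 1.281) = 1.03142 rad
ℓ = θ/κ = 1.03142/0.66981 = 1.53987

0.6698 203.88 1.5399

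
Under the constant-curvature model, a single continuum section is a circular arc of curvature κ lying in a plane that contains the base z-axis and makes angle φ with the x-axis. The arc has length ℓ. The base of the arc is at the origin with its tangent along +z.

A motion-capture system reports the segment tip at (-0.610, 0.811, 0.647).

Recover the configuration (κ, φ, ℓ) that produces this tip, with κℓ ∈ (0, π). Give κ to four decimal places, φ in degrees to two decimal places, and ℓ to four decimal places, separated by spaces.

1.4012 126.95 1.4319

ρ = √(x²+y²) = √(-0.610² + 0.811²) = 1.01480
φ = atan2(y, x) mod 360° = atan2(0.811, -0.610) = 126.9489°
|p|² = ρ² + z² = 1.01480² + 0.647² = 1.44843
κ = 2ρ / |p|² = 2×1.01480 / 1.44843 = 1.40124
θ = 2·atan2(ρ, z) = 2·atan2(1.01480, 0.647) = 2.00643 rad
ℓ = θ/κ = 2.00643/1.40124 = 1.43189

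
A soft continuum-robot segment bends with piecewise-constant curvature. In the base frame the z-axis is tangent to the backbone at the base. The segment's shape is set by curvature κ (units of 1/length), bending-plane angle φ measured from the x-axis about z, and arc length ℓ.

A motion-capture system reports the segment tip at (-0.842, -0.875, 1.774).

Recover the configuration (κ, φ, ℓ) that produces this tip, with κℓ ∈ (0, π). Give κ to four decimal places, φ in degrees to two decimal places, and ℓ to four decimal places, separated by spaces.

0.5255 226.10 2.2845

ρ = √(x²+y²) = √(-0.842² + -0.875²) = 1.21433
φ = atan2(y, x) mod 360° = atan2(-0.875, -0.842) = 226.1011°
|p|² = ρ² + z² = 1.21433² + 1.774² = 4.62167
κ = 2ρ / |p|² = 2×1.21433 / 4.62167 = 0.52549
θ = 2·atan2(ρ, z) = 2·atan2(1.21433, 1.774) = 1.20051 rad
ℓ = θ/κ = 1.20051/0.52549 = 2.28455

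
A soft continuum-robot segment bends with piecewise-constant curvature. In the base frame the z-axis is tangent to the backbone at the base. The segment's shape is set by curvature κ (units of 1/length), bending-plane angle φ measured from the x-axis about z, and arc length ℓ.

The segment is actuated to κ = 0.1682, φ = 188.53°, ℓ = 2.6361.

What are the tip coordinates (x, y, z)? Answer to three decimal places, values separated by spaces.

-0.569 -0.085 2.551

θ = κ·ℓ = 0.1682 × 2.6361 = 0.44339 rad
ρ = (1 − cos θ)/κ = (1 − 0.90330)/0.1682 = 0.57490
z = sin θ / κ = 0.42901/0.1682 = 2.55057
x = ρ cos φ = 0.57490 × cos(188.53°) = -0.56854
y = ρ sin φ = 0.57490 × sin(188.53°) = -0.08527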